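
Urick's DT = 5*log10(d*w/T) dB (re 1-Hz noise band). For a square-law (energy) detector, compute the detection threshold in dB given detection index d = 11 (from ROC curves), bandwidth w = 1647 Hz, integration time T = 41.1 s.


DT = 5*log10(d*w/T) = 5*log10(11 * 1647 / 41.1) = 5*log10(440.8) = 13.22

13.22 dB


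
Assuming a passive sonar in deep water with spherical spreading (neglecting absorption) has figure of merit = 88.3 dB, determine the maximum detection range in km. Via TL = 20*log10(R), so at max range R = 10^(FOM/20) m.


At max range FOM = TL, so 20*log10(R) = 88.3
R = 10^(88.3/20) = 26001.6 m = 26.0 km

26.0 km


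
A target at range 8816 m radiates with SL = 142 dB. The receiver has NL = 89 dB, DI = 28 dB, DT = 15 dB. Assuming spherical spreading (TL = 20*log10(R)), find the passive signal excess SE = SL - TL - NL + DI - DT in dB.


Step 1: TL = 20*log10(8816) = 78.91 dB
Step 2: SE = 142 - 78.91 - 89 + 28 - 15 = -12.91

-12.91 dB


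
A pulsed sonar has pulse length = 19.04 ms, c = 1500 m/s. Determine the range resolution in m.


dR = c*tau/2 = 1500 * 19.04e-3 / 2 = 14.28

14.28 m


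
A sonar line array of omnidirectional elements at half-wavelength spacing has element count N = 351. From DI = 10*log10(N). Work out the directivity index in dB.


25.45 dB


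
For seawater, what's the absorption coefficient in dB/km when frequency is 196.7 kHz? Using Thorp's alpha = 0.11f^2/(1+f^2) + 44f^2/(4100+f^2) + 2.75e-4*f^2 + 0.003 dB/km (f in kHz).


f^2 = 38690.89
alpha = 0.11*38690.89/(1+38690.89) + 44*38690.89/(4100+38690.89) + 2.75e-4*38690.89 + 0.003 = 50.537

50.537 dB/km


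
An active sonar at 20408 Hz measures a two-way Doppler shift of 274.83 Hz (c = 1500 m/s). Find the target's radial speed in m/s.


From fd = 2*f*v/c, v = c*fd/(2*f) = 1500 * 274.83 / (2*20408) = 10.1

10.1 m/s


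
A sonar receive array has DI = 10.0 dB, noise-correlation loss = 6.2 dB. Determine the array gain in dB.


AG = DI - L_corr = 10.0 - 6.2 = 3.8

3.8 dB


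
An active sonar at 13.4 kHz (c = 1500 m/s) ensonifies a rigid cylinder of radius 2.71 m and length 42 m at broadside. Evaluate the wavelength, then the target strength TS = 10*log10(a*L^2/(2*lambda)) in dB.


Step 1: lambda = c/f = 1500/13400 = 0.11194 m
Step 2: TS = 10*log10(a*L^2/(2*lambda)) = 10*log10(2.71*42^2/(2*0.11194)) = 43.29

43.29 dB


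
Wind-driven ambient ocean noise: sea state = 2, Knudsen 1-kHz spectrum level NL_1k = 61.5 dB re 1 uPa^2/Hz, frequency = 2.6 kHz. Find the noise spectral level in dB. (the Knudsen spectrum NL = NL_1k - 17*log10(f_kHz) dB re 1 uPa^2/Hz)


NL = NL_1k - 17*log10(f_kHz) = 61.5 - 17*log10(2.6) = 61.5 - (7.05) = 54.45

54.45 dB


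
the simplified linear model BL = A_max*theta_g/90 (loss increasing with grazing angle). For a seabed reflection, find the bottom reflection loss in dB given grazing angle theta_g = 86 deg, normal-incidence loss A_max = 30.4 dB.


29.05 dB


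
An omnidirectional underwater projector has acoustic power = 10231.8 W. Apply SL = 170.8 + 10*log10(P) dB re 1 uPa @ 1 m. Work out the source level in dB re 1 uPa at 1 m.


SL = 170.8 + 10*log10(10231.8) = 170.8 + 40.1 = 210.9

210.9 dB


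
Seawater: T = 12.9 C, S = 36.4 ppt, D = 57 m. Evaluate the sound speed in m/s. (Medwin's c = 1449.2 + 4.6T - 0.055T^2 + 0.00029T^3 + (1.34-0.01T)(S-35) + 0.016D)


c = 1449.2 + 4.6*12.9 - 0.055*12.9^2 + 0.00029*12.9^3 + (1.34 - 0.01*12.9)*(36.4 - 35) + 0.016*57 = 1502.62

1502.62 m/s


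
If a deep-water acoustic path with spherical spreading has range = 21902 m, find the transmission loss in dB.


TL = 20*log10(21902) = 86.81

86.81 dB


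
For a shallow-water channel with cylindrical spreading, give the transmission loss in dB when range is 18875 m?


TL = 10*log10(18875) = 42.76

42.76 dB


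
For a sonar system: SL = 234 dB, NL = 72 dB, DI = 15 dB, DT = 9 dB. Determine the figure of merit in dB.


168 dB


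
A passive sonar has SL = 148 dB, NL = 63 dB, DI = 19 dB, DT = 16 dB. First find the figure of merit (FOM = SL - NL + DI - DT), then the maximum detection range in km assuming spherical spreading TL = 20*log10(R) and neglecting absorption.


Step 1: FOM = SL - NL + DI - DT = 148 - 63 + 19 - 16 = 88 dB
Step 2: at max range FOM = TL = 20*log10(R), so R = 10^(88/20) = 25118.86 m = 25.12 km

25.12 km


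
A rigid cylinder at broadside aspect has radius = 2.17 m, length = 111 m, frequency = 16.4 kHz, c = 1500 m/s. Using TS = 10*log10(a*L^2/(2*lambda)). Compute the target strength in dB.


lambda = 1500/16400 = 0.09146 m
TS = 10*log10(2.17*111^2/(2*0.09146)) = 51.65

51.65 dB


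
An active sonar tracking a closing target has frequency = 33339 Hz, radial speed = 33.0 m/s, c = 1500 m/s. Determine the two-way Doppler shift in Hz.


fd = 2*f*v/c = 2 * 33339 * 33.0 / 1500 = 1466.92

1466.92 Hz


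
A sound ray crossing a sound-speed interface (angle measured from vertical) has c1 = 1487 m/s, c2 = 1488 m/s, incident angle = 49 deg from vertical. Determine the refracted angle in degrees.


sin(theta2) = (c2/c1)*sin(theta1) = (1488/1487)*sin(49 deg) = 0.75522
theta2 = arcsin(0.75522) = 49.04

49.04 deg


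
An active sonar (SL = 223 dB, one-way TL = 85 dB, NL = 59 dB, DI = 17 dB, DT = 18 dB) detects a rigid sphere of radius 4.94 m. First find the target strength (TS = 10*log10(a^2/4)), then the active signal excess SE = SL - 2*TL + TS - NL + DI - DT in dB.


Step 1: TS = 10*log10(4.94^2/4) = 7.85 dB
Step 2: SE = SL - 2*TL + TS - NL + DI - DT = 223 - 2*85 + (7.85) - 59 + 17 - 18 = 0.85

0.85 dB


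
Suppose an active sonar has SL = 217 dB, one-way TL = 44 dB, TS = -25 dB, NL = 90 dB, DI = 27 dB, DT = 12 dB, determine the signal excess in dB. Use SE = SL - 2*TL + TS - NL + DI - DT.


29 dB


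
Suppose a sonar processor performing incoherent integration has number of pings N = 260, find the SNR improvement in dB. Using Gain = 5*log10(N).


Gain = 5*log10(260) = 12.07

12.07 dB


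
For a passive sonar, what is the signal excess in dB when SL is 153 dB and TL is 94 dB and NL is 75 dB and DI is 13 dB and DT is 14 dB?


SE = SL - TL - NL + DI - DT = 153 - 94 - 75 + 13 - 14 = -17

-17 dB


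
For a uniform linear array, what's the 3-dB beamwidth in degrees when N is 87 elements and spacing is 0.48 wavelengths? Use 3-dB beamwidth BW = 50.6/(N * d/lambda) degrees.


BW = 50.6 / (87 * 0.48) = 50.6 / 41.76 = 1.21

1.21 deg


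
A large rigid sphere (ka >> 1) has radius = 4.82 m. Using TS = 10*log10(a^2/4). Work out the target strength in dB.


TS = 10*log10(4.82^2 / 4) = 10*log10(5.8081) = 7.64

7.64 dB


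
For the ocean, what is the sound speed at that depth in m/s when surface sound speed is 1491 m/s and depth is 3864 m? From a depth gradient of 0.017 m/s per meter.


c = 1491 + 0.017 * 3864 = 1556.688

1556.688 m/s


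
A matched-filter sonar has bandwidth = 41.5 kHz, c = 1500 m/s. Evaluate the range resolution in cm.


dR = c/(2*BW) = 1500 / (2 * 41.5e3) = 0.0181 m = 1.81 cm

1.81 cm


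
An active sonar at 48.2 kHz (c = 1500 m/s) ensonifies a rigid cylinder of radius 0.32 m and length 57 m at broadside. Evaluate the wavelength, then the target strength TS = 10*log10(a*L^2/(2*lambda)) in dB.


Step 1: lambda = c/f = 1500/48200 = 0.03112 m
Step 2: TS = 10*log10(a*L^2/(2*lambda)) = 10*log10(0.32*57^2/(2*0.03112)) = 42.23

42.23 dB


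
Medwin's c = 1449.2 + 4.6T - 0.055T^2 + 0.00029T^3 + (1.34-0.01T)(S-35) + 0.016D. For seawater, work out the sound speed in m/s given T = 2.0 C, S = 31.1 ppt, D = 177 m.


1455.87 m/s


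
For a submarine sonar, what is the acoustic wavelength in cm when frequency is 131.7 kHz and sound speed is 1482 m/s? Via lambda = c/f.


lambda = c/f = 1482 / 131700 = 0.0113 m = 1.13 cm

1.13 cm


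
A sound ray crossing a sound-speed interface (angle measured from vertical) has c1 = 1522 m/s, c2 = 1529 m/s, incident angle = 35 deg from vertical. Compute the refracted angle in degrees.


sin(theta2) = (c2/c1)*sin(theta1) = (1529/1522)*sin(35 deg) = 0.57621
theta2 = arcsin(0.57621) = 35.18

35.18 deg


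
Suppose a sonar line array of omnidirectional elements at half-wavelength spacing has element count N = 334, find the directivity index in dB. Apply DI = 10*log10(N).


DI = 10*log10(334) = 25.24

25.24 dB


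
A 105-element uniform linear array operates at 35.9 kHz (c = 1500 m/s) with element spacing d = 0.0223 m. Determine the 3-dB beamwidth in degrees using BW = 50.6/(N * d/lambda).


0.9 deg


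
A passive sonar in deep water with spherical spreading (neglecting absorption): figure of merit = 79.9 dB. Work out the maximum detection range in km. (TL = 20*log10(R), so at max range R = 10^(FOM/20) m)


At max range FOM = TL, so 20*log10(R) = 79.9
R = 10^(79.9/20) = 9885.53 m = 9.89 km

9.89 km


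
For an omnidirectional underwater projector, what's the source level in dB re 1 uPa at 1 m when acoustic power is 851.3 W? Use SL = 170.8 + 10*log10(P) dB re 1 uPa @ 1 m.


SL = 170.8 + 10*log10(851.3) = 170.8 + 29.3 = 200.1

200.1 dB


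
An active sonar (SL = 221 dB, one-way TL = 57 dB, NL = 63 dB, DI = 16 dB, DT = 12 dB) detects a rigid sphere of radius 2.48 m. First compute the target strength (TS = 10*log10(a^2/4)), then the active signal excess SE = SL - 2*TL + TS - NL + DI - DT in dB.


Step 1: TS = 10*log10(2.48^2/4) = 1.87 dB
Step 2: SE = SL - 2*TL + TS - NL + DI - DT = 221 - 2*57 + (1.87) - 63 + 16 - 12 = 49.87

49.87 dB


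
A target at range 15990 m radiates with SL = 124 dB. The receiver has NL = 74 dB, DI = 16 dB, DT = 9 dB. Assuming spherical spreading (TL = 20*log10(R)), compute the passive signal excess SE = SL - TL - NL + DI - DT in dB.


-27.08 dB


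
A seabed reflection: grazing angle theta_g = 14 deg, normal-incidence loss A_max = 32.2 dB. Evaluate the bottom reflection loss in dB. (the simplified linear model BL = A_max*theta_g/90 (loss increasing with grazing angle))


BL = A_max * theta_g / 90 = 32.2 * 14 / 90 = 5.01

5.01 dB


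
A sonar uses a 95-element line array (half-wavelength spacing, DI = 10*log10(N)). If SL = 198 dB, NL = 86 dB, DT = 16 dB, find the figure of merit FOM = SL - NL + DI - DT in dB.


Step 1: DI = 10*log10(95) = 19.78 dB
Step 2: FOM = SL - NL + DI - DT = 198 - 86 + 19.78 - 16 = 115.78

115.78 dB


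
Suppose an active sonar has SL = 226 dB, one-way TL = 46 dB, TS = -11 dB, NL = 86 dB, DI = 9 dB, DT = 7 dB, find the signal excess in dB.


SE = SL - 2*TL + TS - NL + DI - DT = 226 - 2*46 + (-11) - 86 + 9 - 7 = 39

39 dB


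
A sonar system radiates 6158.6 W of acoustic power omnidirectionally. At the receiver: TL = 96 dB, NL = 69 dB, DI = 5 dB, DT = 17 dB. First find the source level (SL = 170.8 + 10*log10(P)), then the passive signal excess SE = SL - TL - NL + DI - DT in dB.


Step 1: SL = 170.8 + 10*log10(6158.6) = 208.69 dB
Step 2: SE = SL - TL - NL + DI - DT = 208.69 - 96 - 69 + 5 - 17 = 31.69

31.69 dB


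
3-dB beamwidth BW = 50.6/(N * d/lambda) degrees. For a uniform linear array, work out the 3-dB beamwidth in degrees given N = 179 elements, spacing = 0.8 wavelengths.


BW = 50.6 / (179 * 0.8) = 50.6 / 143.2 = 0.35

0.35 deg


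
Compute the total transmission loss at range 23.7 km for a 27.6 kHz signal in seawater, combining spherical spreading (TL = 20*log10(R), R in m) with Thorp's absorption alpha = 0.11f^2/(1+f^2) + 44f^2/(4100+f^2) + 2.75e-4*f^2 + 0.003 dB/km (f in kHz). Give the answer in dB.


Step 1 (Thorp): alpha = 0.11*761.76/(1+761.76) + 44*761.76/(4100+761.76) + 2.75e-4*761.76 + 0.003 = 7.2164 dB/km
Step 2: TL_spread = 20*log10(23700) = 87.49 dB
Step 3: TL_abs = alpha*R = 7.2164 * 23.7 = 171.03 dB
Step 4: TL_total = 87.49 + 171.03 = 258.52

258.52 dB


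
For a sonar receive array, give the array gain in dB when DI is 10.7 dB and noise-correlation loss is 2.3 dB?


AG = DI - L_corr = 10.7 - 2.3 = 8.4

8.4 dB


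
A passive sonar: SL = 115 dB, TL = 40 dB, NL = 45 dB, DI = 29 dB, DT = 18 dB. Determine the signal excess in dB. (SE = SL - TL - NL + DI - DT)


41 dB


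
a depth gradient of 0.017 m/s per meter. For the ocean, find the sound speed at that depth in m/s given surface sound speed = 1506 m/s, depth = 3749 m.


1569.733 m/s


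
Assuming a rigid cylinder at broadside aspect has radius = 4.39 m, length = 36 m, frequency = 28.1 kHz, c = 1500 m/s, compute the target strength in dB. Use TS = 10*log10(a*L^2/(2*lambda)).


lambda = 1500/28100 = 0.05338 m
TS = 10*log10(4.39*36^2/(2*0.05338)) = 47.27

47.27 dB


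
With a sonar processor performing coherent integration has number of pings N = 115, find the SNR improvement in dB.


20.61 dB


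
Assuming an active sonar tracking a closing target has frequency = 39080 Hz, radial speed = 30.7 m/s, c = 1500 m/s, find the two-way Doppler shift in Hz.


1599.67 Hz


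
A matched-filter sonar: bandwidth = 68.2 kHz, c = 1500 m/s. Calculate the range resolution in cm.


dR = c/(2*BW) = 1500 / (2 * 68.2e3) = 0.011 m = 1.1 cm

1.1 cm


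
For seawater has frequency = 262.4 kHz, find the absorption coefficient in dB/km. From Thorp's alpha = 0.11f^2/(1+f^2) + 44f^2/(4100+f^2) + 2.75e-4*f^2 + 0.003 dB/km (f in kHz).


60.575 dB/km


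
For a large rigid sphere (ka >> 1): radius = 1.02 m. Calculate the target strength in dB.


TS = 10*log10(1.02^2 / 4) = 10*log10(0.2601) = -5.85

-5.85 dB


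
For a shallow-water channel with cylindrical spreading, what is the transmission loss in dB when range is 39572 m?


45.97 dB


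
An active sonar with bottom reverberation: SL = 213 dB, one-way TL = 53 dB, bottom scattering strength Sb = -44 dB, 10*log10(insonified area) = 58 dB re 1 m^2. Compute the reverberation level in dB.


RL = SL - 2*TL + Sb + 10*log10(A) = 213 - 2*53 + (-44) + 58 = 121

121 dB


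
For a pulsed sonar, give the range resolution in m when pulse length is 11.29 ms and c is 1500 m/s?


dR = c*tau/2 = 1500 * 11.29e-3 / 2 = 8.4675

8.4675 m


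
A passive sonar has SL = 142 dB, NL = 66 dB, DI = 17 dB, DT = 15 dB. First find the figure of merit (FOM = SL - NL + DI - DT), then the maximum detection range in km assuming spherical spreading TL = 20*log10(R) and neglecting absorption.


Step 1: FOM = SL - NL + DI - DT = 142 - 66 + 17 - 15 = 78 dB
Step 2: at max range FOM = TL = 20*log10(R), so R = 10^(78/20) = 7943.28 m = 7.94 km

7.94 km


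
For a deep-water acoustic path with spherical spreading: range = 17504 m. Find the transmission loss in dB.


TL = 20*log10(17504) = 84.86

84.86 dB


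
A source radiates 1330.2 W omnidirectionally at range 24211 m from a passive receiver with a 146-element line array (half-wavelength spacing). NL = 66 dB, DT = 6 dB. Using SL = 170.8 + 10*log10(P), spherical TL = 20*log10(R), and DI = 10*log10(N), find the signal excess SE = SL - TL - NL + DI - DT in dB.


Step 1: SL = 170.8 + 10*log10(1330.2) = 202.04 dB
Step 2: TL = 20*log10(24211) = 87.68 dB
Step 3: DI = 10*log10(146) = 21.64 dB
Step 4: SE = SL - TL - NL + DI - DT = 202.04 - 87.68 - 66 + 21.64 - 6 = 64.0

64.0 dB


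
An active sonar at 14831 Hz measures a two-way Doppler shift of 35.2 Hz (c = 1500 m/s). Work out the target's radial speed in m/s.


From fd = 2*f*v/c, v = c*fd/(2*f) = 1500 * 35.2 / (2*14831) = 1.78

1.78 m/s


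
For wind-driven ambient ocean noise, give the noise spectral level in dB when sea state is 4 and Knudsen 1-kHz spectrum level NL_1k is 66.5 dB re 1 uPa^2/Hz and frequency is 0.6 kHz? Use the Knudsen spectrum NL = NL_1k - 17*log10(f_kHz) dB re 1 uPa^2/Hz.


NL = NL_1k - 17*log10(f_kHz) = 66.5 - 17*log10(0.6) = 66.5 - (-3.77) = 70.27

70.27 dB


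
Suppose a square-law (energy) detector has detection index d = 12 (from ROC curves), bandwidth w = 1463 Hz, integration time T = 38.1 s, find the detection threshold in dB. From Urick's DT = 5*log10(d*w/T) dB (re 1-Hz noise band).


DT = 5*log10(d*w/T) = 5*log10(12 * 1463 / 38.1) = 5*log10(460.79) = 13.32

13.32 dB


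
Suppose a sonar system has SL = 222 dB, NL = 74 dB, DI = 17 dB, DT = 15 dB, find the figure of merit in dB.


FOM = SL - NL + DI - DT = 222 - 74 + 17 - 15 = 150

150 dB


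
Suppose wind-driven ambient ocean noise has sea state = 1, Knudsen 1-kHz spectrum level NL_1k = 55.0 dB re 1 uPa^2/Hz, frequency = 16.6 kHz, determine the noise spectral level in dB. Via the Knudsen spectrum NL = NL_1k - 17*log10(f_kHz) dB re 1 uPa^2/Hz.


NL = NL_1k - 17*log10(f_kHz) = 55.0 - 17*log10(16.6) = 55.0 - (20.74) = 34.26

34.26 dB


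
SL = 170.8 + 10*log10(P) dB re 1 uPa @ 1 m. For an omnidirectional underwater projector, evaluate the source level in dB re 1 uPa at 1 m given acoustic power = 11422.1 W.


SL = 170.8 + 10*log10(11422.1) = 170.8 + 40.58 = 211.38

211.38 dB


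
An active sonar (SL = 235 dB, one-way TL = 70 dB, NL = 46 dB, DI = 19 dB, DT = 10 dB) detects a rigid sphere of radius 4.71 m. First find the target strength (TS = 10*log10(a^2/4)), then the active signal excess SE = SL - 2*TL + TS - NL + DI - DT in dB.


Step 1: TS = 10*log10(4.71^2/4) = 7.44 dB
Step 2: SE = SL - 2*TL + TS - NL + DI - DT = 235 - 2*70 + (7.44) - 46 + 19 - 10 = 65.44

65.44 dB


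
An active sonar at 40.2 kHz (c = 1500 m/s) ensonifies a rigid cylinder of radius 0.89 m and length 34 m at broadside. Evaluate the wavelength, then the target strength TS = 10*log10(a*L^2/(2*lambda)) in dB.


Step 1: lambda = c/f = 1500/40200 = 0.03731 m
Step 2: TS = 10*log10(a*L^2/(2*lambda)) = 10*log10(0.89*34^2/(2*0.03731)) = 41.39

41.39 dB


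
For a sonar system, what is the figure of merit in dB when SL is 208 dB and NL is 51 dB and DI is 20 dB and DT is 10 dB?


FOM = SL - NL + DI - DT = 208 - 51 + 20 - 10 = 167

167 dB


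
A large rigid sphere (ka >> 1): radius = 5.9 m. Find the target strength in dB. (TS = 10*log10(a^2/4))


TS = 10*log10(5.9^2 / 4) = 10*log10(8.7025) = 9.4

9.4 dB


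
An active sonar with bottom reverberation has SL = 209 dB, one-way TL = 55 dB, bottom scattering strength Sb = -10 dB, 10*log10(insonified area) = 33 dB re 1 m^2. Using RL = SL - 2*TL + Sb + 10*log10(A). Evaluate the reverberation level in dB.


122 dB


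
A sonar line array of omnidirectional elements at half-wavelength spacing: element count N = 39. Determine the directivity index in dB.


DI = 10*log10(39) = 15.91

15.91 dB


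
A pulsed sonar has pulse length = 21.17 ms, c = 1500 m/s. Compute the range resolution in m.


dR = c*tau/2 = 1500 * 21.17e-3 / 2 = 15.8775

15.8775 m


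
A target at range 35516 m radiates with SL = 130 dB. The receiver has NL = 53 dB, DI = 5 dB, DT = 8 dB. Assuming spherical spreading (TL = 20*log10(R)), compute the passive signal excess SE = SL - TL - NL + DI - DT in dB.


Step 1: TL = 20*log10(35516) = 91.01 dB
Step 2: SE = 130 - 91.01 - 53 + 5 - 8 = -17.01

-17.01 dB


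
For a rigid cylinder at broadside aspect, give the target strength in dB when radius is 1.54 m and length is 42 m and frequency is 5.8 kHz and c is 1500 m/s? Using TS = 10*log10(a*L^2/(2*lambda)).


lambda = 1500/5800 = 0.25862 m
TS = 10*log10(1.54*42^2/(2*0.25862)) = 37.2

37.2 dB


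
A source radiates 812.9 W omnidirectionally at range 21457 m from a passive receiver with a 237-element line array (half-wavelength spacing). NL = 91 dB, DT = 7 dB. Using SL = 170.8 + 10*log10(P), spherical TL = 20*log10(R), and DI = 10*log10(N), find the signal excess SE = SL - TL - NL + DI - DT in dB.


39.02 dB


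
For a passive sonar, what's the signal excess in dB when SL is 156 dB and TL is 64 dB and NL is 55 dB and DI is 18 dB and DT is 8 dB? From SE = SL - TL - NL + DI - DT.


SE = SL - TL - NL + DI - DT = 156 - 64 - 55 + 18 - 8 = 47

47 dB


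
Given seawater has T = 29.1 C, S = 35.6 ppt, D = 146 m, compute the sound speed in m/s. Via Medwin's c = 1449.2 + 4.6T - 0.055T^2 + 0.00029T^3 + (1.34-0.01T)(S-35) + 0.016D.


c = 1449.2 + 4.6*29.1 - 0.055*29.1^2 + 0.00029*29.1^3 + (1.34 - 0.01*29.1)*(35.6 - 35) + 0.016*146 = 1546.6

1546.6 m/s


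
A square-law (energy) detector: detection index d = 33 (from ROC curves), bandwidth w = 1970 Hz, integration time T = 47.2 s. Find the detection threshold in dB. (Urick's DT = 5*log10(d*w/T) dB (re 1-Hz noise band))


15.7 dB


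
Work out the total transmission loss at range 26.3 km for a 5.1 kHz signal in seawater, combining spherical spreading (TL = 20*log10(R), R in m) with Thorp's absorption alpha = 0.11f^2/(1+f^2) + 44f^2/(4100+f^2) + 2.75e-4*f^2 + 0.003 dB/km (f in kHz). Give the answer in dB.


Step 1 (Thorp): alpha = 0.11*26.01/(1+26.01) + 44*26.01/(4100+26.01) + 2.75e-4*26.01 + 0.003 = 0.3935 dB/km
Step 2: TL_spread = 20*log10(26300) = 88.4 dB
Step 3: TL_abs = alpha*R = 0.3935 * 26.3 = 10.35 dB
Step 4: TL_total = 88.4 + 10.35 = 98.75

98.75 dB


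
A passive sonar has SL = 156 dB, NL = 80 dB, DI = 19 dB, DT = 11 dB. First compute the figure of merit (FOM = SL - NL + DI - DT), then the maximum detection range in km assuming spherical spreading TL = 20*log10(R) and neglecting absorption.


Step 1: FOM = SL - NL + DI - DT = 156 - 80 + 19 - 11 = 84 dB
Step 2: at max range FOM = TL = 20*log10(R), so R = 10^(84/20) = 15848.93 m = 15.85 km

15.85 km


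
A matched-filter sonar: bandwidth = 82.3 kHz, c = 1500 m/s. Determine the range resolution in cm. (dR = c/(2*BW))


dR = c/(2*BW) = 1500 / (2 * 82.3e3) = 0.0091 m = 0.91 cm

0.91 cm


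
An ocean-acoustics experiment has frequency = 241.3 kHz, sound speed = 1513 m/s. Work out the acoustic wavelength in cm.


0.63 cm


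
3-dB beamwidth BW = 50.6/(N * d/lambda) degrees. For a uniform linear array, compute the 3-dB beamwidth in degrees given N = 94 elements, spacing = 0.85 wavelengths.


0.63 deg


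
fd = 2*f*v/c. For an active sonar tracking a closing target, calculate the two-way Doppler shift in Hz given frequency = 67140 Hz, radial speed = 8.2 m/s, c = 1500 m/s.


fd = 2*f*v/c = 2 * 67140 * 8.2 / 1500 = 734.06

734.06 Hz


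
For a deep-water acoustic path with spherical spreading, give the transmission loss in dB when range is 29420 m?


TL = 20*log10(29420) = 89.37

89.37 dB


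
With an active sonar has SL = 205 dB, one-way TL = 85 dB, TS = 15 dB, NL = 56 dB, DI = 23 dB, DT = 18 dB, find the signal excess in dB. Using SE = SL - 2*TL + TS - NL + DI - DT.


SE = SL - 2*TL + TS - NL + DI - DT = 205 - 2*85 + (15) - 56 + 23 - 18 = -1

-1 dB


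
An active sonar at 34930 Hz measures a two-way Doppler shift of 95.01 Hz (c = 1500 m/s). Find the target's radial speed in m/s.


From fd = 2*f*v/c, v = c*fd/(2*f) = 1500 * 95.01 / (2*34930) = 2.04

2.04 m/s


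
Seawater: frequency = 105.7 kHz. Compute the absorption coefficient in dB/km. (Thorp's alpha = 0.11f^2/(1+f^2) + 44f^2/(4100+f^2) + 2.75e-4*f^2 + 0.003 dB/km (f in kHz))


f^2 = 11172.49
alpha = 0.11*11172.49/(1+11172.49) + 44*11172.49/(4100+11172.49) + 2.75e-4*11172.49 + 0.003 = 35.373

35.373 dB/km


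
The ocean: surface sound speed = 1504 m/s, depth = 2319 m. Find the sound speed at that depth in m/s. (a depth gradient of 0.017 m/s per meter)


c = 1504 + 0.017 * 2319 = 1543.423

1543.423 m/s


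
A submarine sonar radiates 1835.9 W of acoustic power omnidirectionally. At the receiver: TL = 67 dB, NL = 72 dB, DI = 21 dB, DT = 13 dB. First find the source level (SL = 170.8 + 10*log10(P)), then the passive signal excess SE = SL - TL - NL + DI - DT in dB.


Step 1: SL = 170.8 + 10*log10(1835.9) = 203.44 dB
Step 2: SE = SL - TL - NL + DI - DT = 203.44 - 67 - 72 + 21 - 13 = 72.44

72.44 dB


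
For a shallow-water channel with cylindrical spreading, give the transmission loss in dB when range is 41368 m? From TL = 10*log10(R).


TL = 10*log10(41368) = 46.17

46.17 dB


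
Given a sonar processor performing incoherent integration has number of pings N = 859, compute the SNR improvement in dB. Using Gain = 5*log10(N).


Gain = 5*log10(859) = 14.67

14.67 dB


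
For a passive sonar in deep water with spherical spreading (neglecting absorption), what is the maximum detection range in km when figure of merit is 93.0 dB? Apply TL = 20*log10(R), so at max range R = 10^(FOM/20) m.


At max range FOM = TL, so 20*log10(R) = 93.0
R = 10^(93.0/20) = 44668.36 m = 44.67 km

44.67 km


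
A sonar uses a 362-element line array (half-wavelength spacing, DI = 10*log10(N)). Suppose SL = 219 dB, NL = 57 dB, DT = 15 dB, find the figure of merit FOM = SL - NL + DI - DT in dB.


172.59 dB


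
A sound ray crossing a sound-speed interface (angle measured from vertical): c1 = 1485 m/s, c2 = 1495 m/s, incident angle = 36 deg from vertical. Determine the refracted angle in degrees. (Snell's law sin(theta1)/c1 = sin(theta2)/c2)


sin(theta2) = (c2/c1)*sin(theta1) = (1495/1485)*sin(36 deg) = 0.59174
theta2 = arcsin(0.59174) = 36.28

36.28 deg


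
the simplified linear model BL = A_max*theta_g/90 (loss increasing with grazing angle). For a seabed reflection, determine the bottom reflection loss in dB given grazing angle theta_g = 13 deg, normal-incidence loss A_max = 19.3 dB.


BL = A_max * theta_g / 90 = 19.3 * 13 / 90 = 2.79

2.79 dB


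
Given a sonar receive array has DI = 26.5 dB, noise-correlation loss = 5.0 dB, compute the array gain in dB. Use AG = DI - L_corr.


AG = DI - L_corr = 26.5 - 5.0 = 21.5

21.5 dB


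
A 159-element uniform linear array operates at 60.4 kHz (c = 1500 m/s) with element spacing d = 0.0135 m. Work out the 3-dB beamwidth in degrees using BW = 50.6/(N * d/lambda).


Step 1: lambda = 1500/60400 = 0.02483 m
Step 2: d/lambda = 0.0135/0.02483 = 0.5437
Step 3: BW = 50.6/(N * d/lambda) = 50.6/(159 * 0.5437) = 0.59

0.59 deg


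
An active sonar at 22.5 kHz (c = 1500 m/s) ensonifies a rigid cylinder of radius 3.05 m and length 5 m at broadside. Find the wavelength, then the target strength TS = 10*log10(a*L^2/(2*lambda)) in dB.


Step 1: lambda = c/f = 1500/22500 = 0.06667 m
Step 2: TS = 10*log10(a*L^2/(2*lambda)) = 10*log10(3.05*5^2/(2*0.06667)) = 27.57

27.57 dB


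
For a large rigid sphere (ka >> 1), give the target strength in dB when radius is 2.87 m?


TS = 10*log10(2.87^2 / 4) = 10*log10(2.059225) = 3.14

3.14 dB


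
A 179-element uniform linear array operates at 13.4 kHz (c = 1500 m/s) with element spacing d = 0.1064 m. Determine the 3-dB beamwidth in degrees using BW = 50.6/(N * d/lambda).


0.3 deg


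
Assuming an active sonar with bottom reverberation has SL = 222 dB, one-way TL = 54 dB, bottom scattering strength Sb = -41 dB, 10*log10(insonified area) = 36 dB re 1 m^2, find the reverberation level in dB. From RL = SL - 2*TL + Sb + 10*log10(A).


RL = SL - 2*TL + Sb + 10*log10(A) = 222 - 2*54 + (-41) + 36 = 109

109 dB


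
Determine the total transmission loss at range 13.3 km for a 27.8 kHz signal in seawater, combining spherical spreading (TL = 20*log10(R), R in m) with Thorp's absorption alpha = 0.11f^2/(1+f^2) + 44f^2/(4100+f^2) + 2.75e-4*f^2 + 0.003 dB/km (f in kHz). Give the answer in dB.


Step 1 (Thorp): alpha = 0.11*772.84/(1+772.84) + 44*772.84/(4100+772.84) + 2.75e-4*772.84 + 0.003 = 7.3039 dB/km
Step 2: TL_spread = 20*log10(13300) = 82.48 dB
Step 3: TL_abs = alpha*R = 7.3039 * 13.3 = 97.14 dB
Step 4: TL_total = 82.48 + 97.14 = 179.62

179.62 dB


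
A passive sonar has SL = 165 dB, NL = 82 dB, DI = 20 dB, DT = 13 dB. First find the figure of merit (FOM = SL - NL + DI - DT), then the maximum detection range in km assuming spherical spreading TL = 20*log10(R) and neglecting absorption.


Step 1: FOM = SL - NL + DI - DT = 165 - 82 + 20 - 13 = 90 dB
Step 2: at max range FOM = TL = 20*log10(R), so R = 10^(90/20) = 31622.78 m = 31.62 km

31.62 km


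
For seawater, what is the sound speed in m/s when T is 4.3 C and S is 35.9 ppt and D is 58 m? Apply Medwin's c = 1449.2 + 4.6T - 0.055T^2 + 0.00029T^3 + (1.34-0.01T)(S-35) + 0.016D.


1470.08 m/s


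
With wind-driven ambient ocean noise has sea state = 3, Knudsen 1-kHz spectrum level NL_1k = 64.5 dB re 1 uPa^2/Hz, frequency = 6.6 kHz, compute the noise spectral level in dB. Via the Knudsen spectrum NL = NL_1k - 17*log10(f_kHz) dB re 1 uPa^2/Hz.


50.57 dB


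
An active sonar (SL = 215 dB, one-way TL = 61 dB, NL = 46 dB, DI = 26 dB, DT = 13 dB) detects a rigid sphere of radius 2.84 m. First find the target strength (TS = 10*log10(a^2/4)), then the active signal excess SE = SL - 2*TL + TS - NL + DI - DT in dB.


Step 1: TS = 10*log10(2.84^2/4) = 3.05 dB
Step 2: SE = SL - 2*TL + TS - NL + DI - DT = 215 - 2*61 + (3.05) - 46 + 26 - 13 = 63.05

63.05 dB


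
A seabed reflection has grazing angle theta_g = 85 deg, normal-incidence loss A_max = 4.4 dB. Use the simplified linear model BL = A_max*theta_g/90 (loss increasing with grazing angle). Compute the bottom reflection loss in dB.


4.16 dB


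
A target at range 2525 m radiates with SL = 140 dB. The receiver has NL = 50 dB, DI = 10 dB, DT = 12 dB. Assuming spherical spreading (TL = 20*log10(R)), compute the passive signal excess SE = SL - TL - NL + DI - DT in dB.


Step 1: TL = 20*log10(2525) = 68.05 dB
Step 2: SE = 140 - 68.05 - 50 + 10 - 12 = 19.95

19.95 dB


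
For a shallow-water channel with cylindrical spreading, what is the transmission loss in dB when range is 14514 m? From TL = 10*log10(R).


TL = 10*log10(14514) = 41.62

41.62 dB


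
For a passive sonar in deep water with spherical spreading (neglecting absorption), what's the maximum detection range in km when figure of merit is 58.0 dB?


At max range FOM = TL, so 20*log10(R) = 58.0
R = 10^(58.0/20) = 794.33 m = 0.79 km

0.79 km


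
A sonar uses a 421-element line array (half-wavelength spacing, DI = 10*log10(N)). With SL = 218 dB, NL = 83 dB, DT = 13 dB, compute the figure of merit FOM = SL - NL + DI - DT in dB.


148.24 dB


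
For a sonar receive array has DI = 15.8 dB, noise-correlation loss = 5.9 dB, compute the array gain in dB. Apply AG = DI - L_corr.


9.9 dB


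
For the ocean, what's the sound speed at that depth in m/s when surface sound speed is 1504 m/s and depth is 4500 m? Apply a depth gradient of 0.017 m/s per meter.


1580.5 m/s


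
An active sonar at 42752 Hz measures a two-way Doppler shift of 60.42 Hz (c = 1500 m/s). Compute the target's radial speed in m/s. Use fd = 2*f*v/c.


1.06 m/s


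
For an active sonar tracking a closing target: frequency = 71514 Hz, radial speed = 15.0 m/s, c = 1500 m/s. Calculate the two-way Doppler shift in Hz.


fd = 2*f*v/c = 2 * 71514 * 15.0 / 1500 = 1430.28

1430.28 Hz


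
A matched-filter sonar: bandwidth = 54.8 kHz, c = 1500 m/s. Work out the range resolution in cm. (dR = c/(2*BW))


1.37 cm


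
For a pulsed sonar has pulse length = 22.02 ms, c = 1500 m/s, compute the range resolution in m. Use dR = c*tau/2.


dR = c*tau/2 = 1500 * 22.02e-3 / 2 = 16.515

16.515 m


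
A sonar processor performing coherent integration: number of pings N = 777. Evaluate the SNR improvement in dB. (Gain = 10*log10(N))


28.9 dB


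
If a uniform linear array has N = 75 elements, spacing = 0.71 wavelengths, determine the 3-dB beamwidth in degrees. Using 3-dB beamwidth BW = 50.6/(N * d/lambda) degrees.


BW = 50.6 / (75 * 0.71) = 50.6 / 53.25 = 0.95

0.95 deg


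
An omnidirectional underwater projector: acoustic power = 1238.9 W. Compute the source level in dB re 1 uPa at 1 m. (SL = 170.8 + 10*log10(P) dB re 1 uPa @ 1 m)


201.73 dB


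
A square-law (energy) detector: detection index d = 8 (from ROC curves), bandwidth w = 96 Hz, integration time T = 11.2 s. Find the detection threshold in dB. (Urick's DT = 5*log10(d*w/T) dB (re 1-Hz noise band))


9.18 dB


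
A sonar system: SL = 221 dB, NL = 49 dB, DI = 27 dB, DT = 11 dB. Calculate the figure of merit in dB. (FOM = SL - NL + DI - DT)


188 dB


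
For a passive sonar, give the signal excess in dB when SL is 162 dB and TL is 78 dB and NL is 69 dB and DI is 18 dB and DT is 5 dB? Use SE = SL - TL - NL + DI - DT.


SE = SL - TL - NL + DI - DT = 162 - 78 - 69 + 18 - 5 = 28

28 dB


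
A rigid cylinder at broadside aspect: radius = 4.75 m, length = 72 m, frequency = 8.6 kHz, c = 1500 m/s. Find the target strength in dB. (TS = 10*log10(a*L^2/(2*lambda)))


lambda = 1500/8600 = 0.17442 m
TS = 10*log10(4.75*72^2/(2*0.17442)) = 48.49

48.49 dB


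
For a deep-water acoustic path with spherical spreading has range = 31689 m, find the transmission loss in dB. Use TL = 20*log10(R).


TL = 20*log10(31689) = 90.02

90.02 dB


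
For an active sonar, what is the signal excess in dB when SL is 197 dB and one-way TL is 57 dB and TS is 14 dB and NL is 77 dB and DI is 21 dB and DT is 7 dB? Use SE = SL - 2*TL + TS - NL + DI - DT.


SE = SL - 2*TL + TS - NL + DI - DT = 197 - 2*57 + (14) - 77 + 21 - 7 = 34

34 dB


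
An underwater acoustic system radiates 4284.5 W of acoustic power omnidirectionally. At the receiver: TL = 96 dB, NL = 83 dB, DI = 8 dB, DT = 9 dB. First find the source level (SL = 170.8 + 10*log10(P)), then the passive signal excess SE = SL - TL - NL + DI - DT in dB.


Step 1: SL = 170.8 + 10*log10(4284.5) = 207.12 dB
Step 2: SE = SL - TL - NL + DI - DT = 207.12 - 96 - 83 + 8 - 9 = 27.12

27.12 dB


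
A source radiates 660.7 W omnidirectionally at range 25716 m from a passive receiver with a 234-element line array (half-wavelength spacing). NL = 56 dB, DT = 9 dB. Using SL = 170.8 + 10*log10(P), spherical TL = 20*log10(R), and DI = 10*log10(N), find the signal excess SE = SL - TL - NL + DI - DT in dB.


69.49 dB


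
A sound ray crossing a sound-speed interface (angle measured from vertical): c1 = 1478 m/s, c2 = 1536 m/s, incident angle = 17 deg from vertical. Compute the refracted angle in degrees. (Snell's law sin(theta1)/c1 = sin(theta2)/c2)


sin(theta2) = (c2/c1)*sin(theta1) = (1536/1478)*sin(17 deg) = 0.30385
theta2 = arcsin(0.30385) = 17.69

17.69 deg


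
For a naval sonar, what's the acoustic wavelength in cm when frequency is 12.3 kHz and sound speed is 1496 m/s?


lambda = c/f = 1496 / 12300 = 0.1216 m = 12.16 cm

12.16 cm


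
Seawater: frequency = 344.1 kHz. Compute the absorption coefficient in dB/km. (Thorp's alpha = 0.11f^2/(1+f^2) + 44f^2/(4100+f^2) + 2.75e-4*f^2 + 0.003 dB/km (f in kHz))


f^2 = 118404.81
alpha = 0.11*118404.81/(1+118404.81) + 44*118404.81/(4100+118404.81) + 2.75e-4*118404.81 + 0.003 = 75.202

75.202 dB/km


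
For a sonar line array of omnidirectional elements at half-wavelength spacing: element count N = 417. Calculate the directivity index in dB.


DI = 10*log10(417) = 26.2

26.2 dB


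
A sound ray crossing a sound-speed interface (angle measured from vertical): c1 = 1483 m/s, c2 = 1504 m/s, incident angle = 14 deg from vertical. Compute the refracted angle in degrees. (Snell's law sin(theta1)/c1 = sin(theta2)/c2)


sin(theta2) = (c2/c1)*sin(theta1) = (1504/1483)*sin(14 deg) = 0.24535
theta2 = arcsin(0.24535) = 14.2

14.2 deg


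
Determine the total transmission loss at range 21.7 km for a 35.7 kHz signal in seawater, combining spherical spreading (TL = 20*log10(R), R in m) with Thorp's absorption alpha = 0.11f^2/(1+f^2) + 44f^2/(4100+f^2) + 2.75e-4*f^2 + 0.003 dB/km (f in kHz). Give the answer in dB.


Step 1 (Thorp): alpha = 0.11*1274.49/(1+1274.49) + 44*1274.49/(4100+1274.49) + 2.75e-4*1274.49 + 0.003 = 10.8974 dB/km
Step 2: TL_spread = 20*log10(21700) = 86.73 dB
Step 3: TL_abs = alpha*R = 10.8974 * 21.7 = 236.47 dB
Step 4: TL_total = 86.73 + 236.47 = 323.2

323.2 dB


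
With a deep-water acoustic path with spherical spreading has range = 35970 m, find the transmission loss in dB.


91.12 dB


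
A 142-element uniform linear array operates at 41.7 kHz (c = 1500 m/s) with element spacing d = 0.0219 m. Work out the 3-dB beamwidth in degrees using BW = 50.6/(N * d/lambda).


0.59 deg


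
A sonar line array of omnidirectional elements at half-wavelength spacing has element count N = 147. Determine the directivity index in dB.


DI = 10*log10(147) = 21.67

21.67 dB


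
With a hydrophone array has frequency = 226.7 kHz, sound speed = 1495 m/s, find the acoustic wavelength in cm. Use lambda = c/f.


0.66 cm


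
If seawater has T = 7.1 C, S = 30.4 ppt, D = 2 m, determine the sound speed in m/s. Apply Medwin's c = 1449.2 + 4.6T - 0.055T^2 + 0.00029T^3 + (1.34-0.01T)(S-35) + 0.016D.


c = 1449.2 + 4.6*7.1 - 0.055*7.1^2 + 0.00029*7.1^3 + (1.34 - 0.01*7.1)*(30.4 - 35) + 0.016*2 = 1473.39

1473.39 m/s


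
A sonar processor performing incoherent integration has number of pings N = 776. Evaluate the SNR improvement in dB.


Gain = 5*log10(776) = 14.45

14.45 dB


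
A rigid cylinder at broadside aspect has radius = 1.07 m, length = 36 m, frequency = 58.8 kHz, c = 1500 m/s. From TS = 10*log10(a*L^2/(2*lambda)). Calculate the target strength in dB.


lambda = 1500/58800 = 0.02551 m
TS = 10*log10(1.07*36^2/(2*0.02551)) = 44.34

44.34 dB


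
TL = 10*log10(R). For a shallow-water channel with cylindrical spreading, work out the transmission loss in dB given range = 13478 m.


TL = 10*log10(13478) = 41.3

41.3 dB


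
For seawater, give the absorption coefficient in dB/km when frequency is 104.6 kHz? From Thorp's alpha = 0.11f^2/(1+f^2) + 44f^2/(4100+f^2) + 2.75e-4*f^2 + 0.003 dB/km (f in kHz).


35.128 dB/km


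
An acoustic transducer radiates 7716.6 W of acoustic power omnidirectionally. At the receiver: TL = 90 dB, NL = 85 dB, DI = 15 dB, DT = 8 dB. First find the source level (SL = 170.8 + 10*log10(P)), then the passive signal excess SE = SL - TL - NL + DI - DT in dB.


Step 1: SL = 170.8 + 10*log10(7716.6) = 209.67 dB
Step 2: SE = SL - TL - NL + DI - DT = 209.67 - 90 - 85 + 15 - 8 = 41.67

41.67 dB


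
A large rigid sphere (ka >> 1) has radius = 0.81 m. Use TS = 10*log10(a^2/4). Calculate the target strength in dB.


-7.85 dB


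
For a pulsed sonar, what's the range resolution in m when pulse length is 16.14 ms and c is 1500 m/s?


dR = c*tau/2 = 1500 * 16.14e-3 / 2 = 12.105

12.105 m


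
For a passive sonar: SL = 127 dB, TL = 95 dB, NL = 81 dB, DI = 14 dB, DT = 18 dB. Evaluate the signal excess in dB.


-53 dB


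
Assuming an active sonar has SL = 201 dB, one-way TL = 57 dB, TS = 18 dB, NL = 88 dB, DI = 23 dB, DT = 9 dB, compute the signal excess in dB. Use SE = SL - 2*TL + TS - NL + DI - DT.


SE = SL - 2*TL + TS - NL + DI - DT = 201 - 2*57 + (18) - 88 + 23 - 9 = 31

31 dB


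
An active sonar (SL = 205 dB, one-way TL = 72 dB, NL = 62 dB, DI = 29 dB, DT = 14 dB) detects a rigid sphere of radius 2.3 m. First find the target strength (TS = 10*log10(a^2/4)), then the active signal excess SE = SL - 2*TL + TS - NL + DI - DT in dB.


Step 1: TS = 10*log10(2.3^2/4) = 1.21 dB
Step 2: SE = SL - 2*TL + TS - NL + DI - DT = 205 - 2*72 + (1.21) - 62 + 29 - 14 = 15.21

15.21 dB


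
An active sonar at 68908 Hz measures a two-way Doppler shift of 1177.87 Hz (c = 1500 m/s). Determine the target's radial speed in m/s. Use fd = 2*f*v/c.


From fd = 2*f*v/c, v = c*fd/(2*f) = 1500 * 1177.87 / (2*68908) = 12.82

12.82 m/s


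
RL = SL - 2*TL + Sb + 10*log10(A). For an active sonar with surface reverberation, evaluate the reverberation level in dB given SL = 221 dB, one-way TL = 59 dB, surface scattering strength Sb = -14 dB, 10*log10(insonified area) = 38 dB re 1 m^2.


RL = SL - 2*TL + Sb + 10*log10(A) = 221 - 2*59 + (-14) + 38 = 127

127 dB


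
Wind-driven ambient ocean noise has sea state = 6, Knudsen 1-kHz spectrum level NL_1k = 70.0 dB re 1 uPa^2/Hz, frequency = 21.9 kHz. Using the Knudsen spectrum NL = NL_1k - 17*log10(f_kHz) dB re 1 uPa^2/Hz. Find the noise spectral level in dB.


47.21 dB


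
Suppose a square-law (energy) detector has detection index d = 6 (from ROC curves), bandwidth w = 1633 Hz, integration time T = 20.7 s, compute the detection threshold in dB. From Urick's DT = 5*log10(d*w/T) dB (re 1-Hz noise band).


DT = 5*log10(d*w/T) = 5*log10(6 * 1633 / 20.7) = 5*log10(473.33) = 13.38

13.38 dB
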